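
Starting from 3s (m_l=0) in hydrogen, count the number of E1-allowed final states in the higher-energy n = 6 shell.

E1 requires Δl = ±1, so l_f ∈ {-1, 1}; with 0 ≤ l_f ≤ n_f−1 = 5, the allowed l_f values are {1}.
For l_f = 1: m_f ∈ {m_i−1, m_i, m_i+1} ∩ [−1, 1] = {-1, 0, 1} → 3 states.
Total: 3.

3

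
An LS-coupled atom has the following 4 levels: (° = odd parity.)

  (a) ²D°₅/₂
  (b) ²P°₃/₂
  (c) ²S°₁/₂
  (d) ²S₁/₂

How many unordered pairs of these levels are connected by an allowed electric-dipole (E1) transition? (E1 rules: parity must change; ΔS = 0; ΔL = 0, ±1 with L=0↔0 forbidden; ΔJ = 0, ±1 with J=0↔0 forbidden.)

1

(a)–(b): forbidden (parity).
(a)–(c): forbidden (parity, ΔL, ΔJ).
(a)–(d): forbidden (ΔL, ΔJ).
(b)–(c): forbidden (parity).
(b)–(d): allowed.
(c)–(d): forbidden (ΔL).
Allowed pairs: 1 of 6.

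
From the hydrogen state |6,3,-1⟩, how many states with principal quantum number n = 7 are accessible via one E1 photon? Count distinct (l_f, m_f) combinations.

6

E1 requires Δl = ±1, so l_f ∈ {2, 4}; with 0 ≤ l_f ≤ n_f−1 = 6, the allowed l_f values are {2, 4}.
For l_f = 2: m_f ∈ {m_i−1, m_i, m_i+1} ∩ [−2, 2] = {-2, -1, 0} → 3 states.
For l_f = 4: m_f ∈ {m_i−1, m_i, m_i+1} ∩ [−4, 4] = {-2, -1, 0} → 3 states.
Total: 6.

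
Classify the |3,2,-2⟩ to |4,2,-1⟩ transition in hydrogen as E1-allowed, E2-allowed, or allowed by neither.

Δl = 2 − 2 = +0; l_i + l_f = 4.
Δm_l = +1.
E1 (Δl = ±1, |Δm_l| ≤ 1): not satisfied.
E2 (Δl = 0,±2, l_i+l_f ≥ 2, |Δm_l| ≤ 2): satisfied.

E2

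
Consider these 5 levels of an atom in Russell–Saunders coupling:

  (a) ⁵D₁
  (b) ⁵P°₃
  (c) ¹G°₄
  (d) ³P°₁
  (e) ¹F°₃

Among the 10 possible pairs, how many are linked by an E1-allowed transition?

(a)–(b): forbidden (ΔJ).
(a)–(c): forbidden (ΔS, ΔL, ΔJ).
(a)–(d): forbidden (ΔS).
(a)–(e): forbidden (ΔS, ΔJ).
(b)–(c): forbidden (parity, ΔS, ΔL).
(b)–(d): forbidden (parity, ΔS, ΔJ).
(b)–(e): forbidden (parity, ΔS, ΔL).
(c)–(d): forbidden (parity, ΔS, ΔL, ΔJ).
(c)–(e): forbidden (parity).
(d)–(e): forbidden (parity, ΔS, ΔL, ΔJ).
Allowed pairs: 0 of 10.

0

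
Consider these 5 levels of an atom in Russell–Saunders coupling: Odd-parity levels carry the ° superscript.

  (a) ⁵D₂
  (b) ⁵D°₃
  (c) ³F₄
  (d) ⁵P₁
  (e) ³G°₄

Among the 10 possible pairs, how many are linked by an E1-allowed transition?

(a)–(b): allowed.
(a)–(c): forbidden (parity, ΔS, ΔJ).
(a)–(d): forbidden (parity).
(a)–(e): forbidden (ΔS, ΔL, ΔJ).
(b)–(c): forbidden (ΔS).
(b)–(d): forbidden (ΔJ).
(b)–(e): forbidden (parity, ΔS, ΔL).
(c)–(d): forbidden (parity, ΔS, ΔL, ΔJ).
(c)–(e): allowed.
(d)–(e): forbidden (ΔS, ΔL, ΔJ).
Allowed pairs: 2 of 10.

2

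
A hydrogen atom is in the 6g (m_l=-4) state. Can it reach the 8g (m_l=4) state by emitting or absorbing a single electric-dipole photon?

l: 4 → 4 (Δl = +0). Δl = ±1 ✗.
m_l: -4 → 4 (Δm_l = +8). |Δm_l| ≤ 1 ✗.
The transition is electric-dipole forbidden.

forbidden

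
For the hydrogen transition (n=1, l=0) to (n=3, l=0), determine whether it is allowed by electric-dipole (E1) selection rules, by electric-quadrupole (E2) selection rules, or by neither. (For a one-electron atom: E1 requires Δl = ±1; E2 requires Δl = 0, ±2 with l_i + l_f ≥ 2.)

neither

Δl = 0 − 0 = +0; l_i + l_f = 0.
E1 (Δl = ±1): not satisfied.
E2 (Δl = 0,±2, l_i+l_f ≥ 2): not satisfied.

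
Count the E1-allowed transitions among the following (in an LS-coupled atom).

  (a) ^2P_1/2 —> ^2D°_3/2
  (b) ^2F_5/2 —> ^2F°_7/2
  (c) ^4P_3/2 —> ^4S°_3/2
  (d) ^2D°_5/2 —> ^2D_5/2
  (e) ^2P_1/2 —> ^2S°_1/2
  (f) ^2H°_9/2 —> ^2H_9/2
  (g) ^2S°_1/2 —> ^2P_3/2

7

(a) allowed
(b) allowed
(c) allowed
(d) allowed
(e) allowed
(f) allowed
(g) allowed
Total allowed: 7 of 7.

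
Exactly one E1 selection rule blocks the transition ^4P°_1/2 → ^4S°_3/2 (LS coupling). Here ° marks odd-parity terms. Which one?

parity

Initial level: S=3/2, L=1, J=1/2, parity odd. Final level: S=3/2, L=0, J=3/2, parity odd.
Parity must change: odd → odd — fails.
ΔS = 0: S: 3/2 → 3/2 — ok.
ΔL = 0, ±1 (not L=0↔0): L: 1 → 0, ΔL = -1 — ok.
ΔJ = 0, ±1 (not J=0↔0): J: 1/2 → 3/2, ΔJ = +1 — ok.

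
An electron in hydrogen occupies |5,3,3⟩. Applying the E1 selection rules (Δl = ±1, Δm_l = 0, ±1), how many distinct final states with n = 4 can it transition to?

1

E1 requires Δl = ±1, so l_f ∈ {2, 4}; with 0 ≤ l_f ≤ n_f−1 = 3, the allowed l_f values are {2}.
For l_f = 2: m_f ∈ {m_i−1, m_i, m_i+1} ∩ [−2, 2] = {2} → 1 state.
Total: 1.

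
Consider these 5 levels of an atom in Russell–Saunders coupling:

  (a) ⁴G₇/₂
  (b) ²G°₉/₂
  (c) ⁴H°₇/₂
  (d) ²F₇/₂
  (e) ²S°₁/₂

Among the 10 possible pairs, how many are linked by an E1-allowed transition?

2

(a)–(b): forbidden (ΔS).
(a)–(c): allowed.
(a)–(d): forbidden (parity, ΔS).
(a)–(e): forbidden (ΔS, ΔL, ΔJ).
(b)–(c): forbidden (parity, ΔS).
(b)–(d): allowed.
(b)–(e): forbidden (parity, ΔL, ΔJ).
(c)–(d): forbidden (ΔS, ΔL).
(c)–(e): forbidden (parity, ΔS, ΔL, ΔJ).
(d)–(e): forbidden (ΔL, ΔJ).
Allowed pairs: 2 of 10.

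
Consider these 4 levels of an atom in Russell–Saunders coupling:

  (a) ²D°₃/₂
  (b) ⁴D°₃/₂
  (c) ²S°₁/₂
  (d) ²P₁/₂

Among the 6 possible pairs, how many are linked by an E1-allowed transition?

2

(a)–(b): forbidden (parity, ΔS).
(a)–(c): forbidden (parity, ΔL).
(a)–(d): allowed.
(b)–(c): forbidden (parity, ΔS, ΔL).
(b)–(d): forbidden (ΔS).
(c)–(d): allowed.
Allowed pairs: 2 of 6.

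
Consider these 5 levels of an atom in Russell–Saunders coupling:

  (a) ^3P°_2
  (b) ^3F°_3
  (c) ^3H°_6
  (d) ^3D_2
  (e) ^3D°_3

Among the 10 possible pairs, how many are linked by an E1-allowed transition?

(a)–(b): forbidden (parity, ΔL).
(a)–(c): forbidden (parity, ΔL, ΔJ).
(a)–(d): allowed.
(a)–(e): forbidden (parity).
(b)–(c): forbidden (parity, ΔL, ΔJ).
(b)–(d): allowed.
(b)–(e): forbidden (parity).
(c)–(d): forbidden (ΔL, ΔJ).
(c)–(e): forbidden (parity, ΔL, ΔJ).
(d)–(e): allowed.
Allowed pairs: 3 of 10.

3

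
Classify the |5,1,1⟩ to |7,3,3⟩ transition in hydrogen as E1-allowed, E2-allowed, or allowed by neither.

E2

Δl = 3 − 1 = +2; l_i + l_f = 4.
Δm_l = +2.
E1 (Δl = ±1, |Δm_l| ≤ 1): not satisfied.
E2 (Δl = 0,±2, l_i+l_f ≥ 2, |Δm_l| ≤ 2): satisfied.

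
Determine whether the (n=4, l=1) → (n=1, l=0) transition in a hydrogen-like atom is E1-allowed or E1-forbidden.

Δl = 0 − 1 = -1; the E1 rule Δl = ±1 is passes.
All E1 selection rules are satisfied.

allowed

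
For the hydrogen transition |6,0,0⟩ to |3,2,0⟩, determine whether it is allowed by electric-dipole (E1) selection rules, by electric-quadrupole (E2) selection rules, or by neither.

Δl = 2 − 0 = +2; l_i + l_f = 2.
Δm_l = +0.
E1 (Δl = ±1, |Δm_l| ≤ 1): not satisfied.
E2 (Δl = 0,±2, l_i+l_f ≥ 2, |Δm_l| ≤ 2): satisfied.

E2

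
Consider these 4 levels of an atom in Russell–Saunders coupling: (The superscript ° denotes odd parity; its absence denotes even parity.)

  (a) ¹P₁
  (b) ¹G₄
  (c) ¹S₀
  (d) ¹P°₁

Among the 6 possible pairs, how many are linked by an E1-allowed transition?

(a)–(b): forbidden (parity, ΔL, ΔJ).
(a)–(c): forbidden (parity).
(a)–(d): allowed.
(b)–(c): forbidden (parity, ΔL, ΔJ).
(b)–(d): forbidden (ΔL, ΔJ).
(c)–(d): allowed.
Allowed pairs: 2 of 6.

2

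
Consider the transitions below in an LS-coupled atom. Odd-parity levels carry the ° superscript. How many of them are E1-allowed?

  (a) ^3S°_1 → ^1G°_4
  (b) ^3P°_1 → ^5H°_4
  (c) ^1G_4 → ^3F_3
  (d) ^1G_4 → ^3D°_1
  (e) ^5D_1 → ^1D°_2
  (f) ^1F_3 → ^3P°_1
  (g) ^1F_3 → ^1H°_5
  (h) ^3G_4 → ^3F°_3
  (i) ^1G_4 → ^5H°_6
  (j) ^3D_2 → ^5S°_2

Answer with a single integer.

1

(a) forbidden (parity, ΔS, ΔL, ΔJ fail)
(b) forbidden (parity, ΔS, ΔL, ΔJ fail)
(c) forbidden (parity, ΔS fail)
(d) forbidden (ΔS, ΔL, ΔJ fail)
(e) forbidden (ΔS fails)
(f) forbidden (ΔS, ΔL, ΔJ fail)
(g) forbidden (ΔL, ΔJ fail)
(h) allowed
(i) forbidden (ΔS, ΔJ fail)
(j) forbidden (ΔS, ΔL fail)
Total allowed: 1 of 10.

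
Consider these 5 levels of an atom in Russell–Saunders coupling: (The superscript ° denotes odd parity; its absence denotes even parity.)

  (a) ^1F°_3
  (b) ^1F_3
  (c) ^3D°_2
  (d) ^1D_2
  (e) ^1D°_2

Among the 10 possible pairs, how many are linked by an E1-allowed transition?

4

(a)–(b): allowed.
(a)–(c): forbidden (parity, ΔS).
(a)–(d): allowed.
(a)–(e): forbidden (parity).
(b)–(c): forbidden (ΔS).
(b)–(d): forbidden (parity).
(b)–(e): allowed.
(c)–(d): forbidden (ΔS).
(c)–(e): forbidden (parity, ΔS).
(d)–(e): allowed.
Allowed pairs: 4 of 10.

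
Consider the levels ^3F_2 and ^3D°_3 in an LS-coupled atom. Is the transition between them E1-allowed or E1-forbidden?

allowed

Initial level: S=1, L=3, J=2, parity even. Final level: S=1, L=2, J=3, parity odd.
Parity must change: even → odd — passes.
ΔS = 0: S: 1 → 1 — passes.
ΔL = 0, ±1 (not L=0↔0): L: 3 → 2, ΔL = -1 — passes.
ΔJ = 0, ±1 (not J=0↔0): J: 2 → 3, ΔJ = +1 — passes.
All four E1 rules are satisfied.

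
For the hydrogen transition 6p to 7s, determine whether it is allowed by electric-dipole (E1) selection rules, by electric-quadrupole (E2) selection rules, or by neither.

E1

Δl = 0 − 1 = -1; l_i + l_f = 1.
E1 (Δl = ±1): satisfied.
E2 (Δl = 0,±2, l_i+l_f ≥ 2): not satisfied.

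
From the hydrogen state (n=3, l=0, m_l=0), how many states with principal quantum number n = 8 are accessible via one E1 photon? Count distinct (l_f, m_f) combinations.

3

E1 requires Δl = ±1, so l_f ∈ {-1, 1}; with 0 ≤ l_f ≤ n_f−1 = 7, the allowed l_f values are {1}.
For l_f = 1: m_f ∈ {m_i−1, m_i, m_i+1} ∩ [−1, 1] = {-1, 0, 1} → 3 states.
Total: 3.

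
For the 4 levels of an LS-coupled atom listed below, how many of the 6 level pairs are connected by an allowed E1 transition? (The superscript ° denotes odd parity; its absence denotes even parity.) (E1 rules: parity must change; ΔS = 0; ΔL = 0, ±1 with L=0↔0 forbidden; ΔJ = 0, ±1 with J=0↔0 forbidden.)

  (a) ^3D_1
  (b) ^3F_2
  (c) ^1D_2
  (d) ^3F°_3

1

(a)–(b): forbidden (parity).
(a)–(c): forbidden (parity, ΔS).
(a)–(d): forbidden (ΔJ).
(b)–(c): forbidden (parity, ΔS).
(b)–(d): allowed.
(c)–(d): forbidden (ΔS).
Allowed pairs: 1 of 6.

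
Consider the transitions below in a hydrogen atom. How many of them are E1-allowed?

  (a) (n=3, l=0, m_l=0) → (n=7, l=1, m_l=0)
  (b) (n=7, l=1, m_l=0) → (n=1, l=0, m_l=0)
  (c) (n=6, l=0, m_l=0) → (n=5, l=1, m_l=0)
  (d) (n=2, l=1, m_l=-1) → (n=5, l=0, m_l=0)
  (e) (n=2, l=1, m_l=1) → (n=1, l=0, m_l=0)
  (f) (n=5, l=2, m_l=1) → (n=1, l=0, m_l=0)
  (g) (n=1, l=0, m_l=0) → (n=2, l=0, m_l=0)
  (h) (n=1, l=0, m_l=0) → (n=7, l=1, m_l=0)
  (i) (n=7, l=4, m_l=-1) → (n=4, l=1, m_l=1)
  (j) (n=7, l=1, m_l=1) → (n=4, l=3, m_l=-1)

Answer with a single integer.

(a) allowed
(b) allowed
(c) allowed
(d) allowed
(e) allowed
(f) forbidden — Δl = -2 (E1 requires Δl = ±1)
(g) forbidden — Δl = +0 (E1 requires Δl = ±1)
(h) allowed
(i) forbidden — Δl = -3 (E1 requires Δl = ±1); Δm_l = +2 (E1 requires Δm_l = 0, ±1)
(j) forbidden — Δl = +2 (E1 requires Δl = ±1); Δm_l = -2 (E1 requires Δm_l = 0, ±1)
Total allowed: 6 of 10.

6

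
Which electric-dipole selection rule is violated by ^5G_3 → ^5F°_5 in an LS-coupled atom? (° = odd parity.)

Initial level: S=2, L=4, J=3, parity even. Final level: S=2, L=3, J=5, parity odd.
Parity must change: even → odd — ✓.
ΔS = 0: S: 2 → 2 — ✓.
ΔL = 0, ±1 (not L=0↔0): L: 4 → 3, ΔL = -1 — ✓.
ΔJ = 0, ±1 (not J=0↔0): J: 3 → 5, ΔJ = +2 — ✗.

the ΔJ = 0, ±1 rule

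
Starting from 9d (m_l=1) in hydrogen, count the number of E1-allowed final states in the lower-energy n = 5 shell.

E1 requires Δl = ±1, so l_f ∈ {1, 3}; with 0 ≤ l_f ≤ n_f−1 = 4, the allowed l_f values are {1, 3}.
For l_f = 1: m_f ∈ {m_i−1, m_i, m_i+1} ∩ [−1, 1] = {0, 1} → 2 states.
For l_f = 3: m_f ∈ {m_i−1, m_i, m_i+1} ∩ [−3, 3] = {0, 1, 2} → 3 states.
Total: 5.

5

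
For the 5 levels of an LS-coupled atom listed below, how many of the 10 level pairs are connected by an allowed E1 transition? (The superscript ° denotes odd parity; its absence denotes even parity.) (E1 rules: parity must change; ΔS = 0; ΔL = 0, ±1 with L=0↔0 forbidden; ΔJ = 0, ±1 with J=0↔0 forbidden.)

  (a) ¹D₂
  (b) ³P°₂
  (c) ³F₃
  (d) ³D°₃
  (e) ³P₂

(a)–(b): forbidden (ΔS).
(a)–(c): forbidden (parity, ΔS).
(a)–(d): forbidden (ΔS).
(a)–(e): forbidden (parity, ΔS).
(b)–(c): forbidden (ΔL).
(b)–(d): forbidden (parity).
(b)–(e): allowed.
(c)–(d): allowed.
(c)–(e): forbidden (parity, ΔL).
(d)–(e): allowed.
Allowed pairs: 3 of 10.

3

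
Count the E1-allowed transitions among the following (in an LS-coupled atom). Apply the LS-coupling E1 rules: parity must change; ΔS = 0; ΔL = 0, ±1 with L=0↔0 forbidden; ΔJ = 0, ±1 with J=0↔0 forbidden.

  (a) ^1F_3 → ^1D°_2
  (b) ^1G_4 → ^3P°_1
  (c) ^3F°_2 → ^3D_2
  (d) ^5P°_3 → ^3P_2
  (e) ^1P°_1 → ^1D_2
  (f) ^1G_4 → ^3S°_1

3

(a) allowed
(b) forbidden (ΔS, ΔL, ΔJ fail)
(c) allowed
(d) forbidden (ΔS fails)
(e) allowed
(f) forbidden (ΔS, ΔL, ΔJ fail)
Total allowed: 3 of 6.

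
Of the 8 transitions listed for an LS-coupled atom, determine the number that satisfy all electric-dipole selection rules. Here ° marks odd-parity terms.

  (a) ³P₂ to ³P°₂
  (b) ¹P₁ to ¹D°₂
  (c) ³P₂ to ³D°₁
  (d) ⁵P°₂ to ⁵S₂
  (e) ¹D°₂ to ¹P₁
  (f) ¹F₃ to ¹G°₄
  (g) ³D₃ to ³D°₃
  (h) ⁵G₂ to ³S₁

7

(a) allowed
(b) allowed
(c) allowed
(d) allowed
(e) allowed
(f) allowed
(g) allowed
(h) forbidden (parity, ΔS, ΔL fail)
Total allowed: 7 of 8.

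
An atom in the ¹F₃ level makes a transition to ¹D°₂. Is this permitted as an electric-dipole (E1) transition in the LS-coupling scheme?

allowed

Initial level: S=0, L=3, J=3, parity even. Final level: S=0, L=2, J=2, parity odd.
Parity must change: even → odd — ok.
ΔS = 0: S: 0 → 0 — ok.
ΔL = 0, ±1 (not L=0↔0): L: 3 → 2, ΔL = -1 — ok.
ΔJ = 0, ±1 (not J=0↔0): J: 3 → 2, ΔJ = -1 — ok.
All four E1 rules are satisfied.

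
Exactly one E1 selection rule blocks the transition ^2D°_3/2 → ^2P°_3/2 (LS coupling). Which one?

Initial level: S=1/2, L=2, J=3/2, parity odd. Final level: S=1/2, L=1, J=3/2, parity odd.
ΔS = 0: S: 1/2 → 1/2 — passes.
Parity must change: odd → odd — fails.
ΔJ = 0, ±1 (not J=0↔0): J: 3/2 → 3/2, ΔJ = +0 — passes.
ΔL = 0, ±1 (not L=0↔0): L: 2 → 1, ΔL = -1 — passes.

parity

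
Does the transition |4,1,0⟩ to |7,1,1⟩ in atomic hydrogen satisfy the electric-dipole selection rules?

forbidden

Δl = 1 − 1 = +0; the E1 rule Δl = ±1 is fails.
m_l: 0 → 1 (Δm_l = +1). |Δm_l| ≤ 1 ok.
The transition is electric-dipole forbidden.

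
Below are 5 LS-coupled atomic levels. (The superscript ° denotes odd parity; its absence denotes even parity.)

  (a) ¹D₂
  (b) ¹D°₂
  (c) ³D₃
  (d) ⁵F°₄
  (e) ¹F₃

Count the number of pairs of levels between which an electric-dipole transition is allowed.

(a)–(b): allowed.
(a)–(c): forbidden (parity, ΔS).
(a)–(d): forbidden (ΔS, ΔJ).
(a)–(e): forbidden (parity).
(b)–(c): forbidden (ΔS).
(b)–(d): forbidden (parity, ΔS, ΔJ).
(b)–(e): allowed.
(c)–(d): forbidden (ΔS).
(c)–(e): forbidden (parity, ΔS).
(d)–(e): forbidden (ΔS).
Allowed pairs: 2 of 10.

2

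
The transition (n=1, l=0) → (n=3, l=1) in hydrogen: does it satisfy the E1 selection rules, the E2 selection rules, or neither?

E1

Δl = 1 − 0 = +1; l_i + l_f = 1.
E1 (Δl = ±1): satisfied.
E2 (Δl = 0,±2, l_i+l_f ≥ 2): not satisfied.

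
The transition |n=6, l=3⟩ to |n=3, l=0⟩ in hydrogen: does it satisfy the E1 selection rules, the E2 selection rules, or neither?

Δl = 0 − 3 = -3; l_i + l_f = 3.
E1 (Δl = ±1): not satisfied.
E2 (Δl = 0,±2, l_i+l_f ≥ 2): not satisfied.

neither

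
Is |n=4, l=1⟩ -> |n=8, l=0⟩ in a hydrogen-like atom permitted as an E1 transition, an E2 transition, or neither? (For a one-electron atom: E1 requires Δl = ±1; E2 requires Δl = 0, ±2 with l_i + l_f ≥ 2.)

E1

Δl = 0 − 1 = -1; l_i + l_f = 1.
E1 (Δl = ±1): satisfied.
E2 (Δl = 0,±2, l_i+l_f ≥ 2): not satisfied.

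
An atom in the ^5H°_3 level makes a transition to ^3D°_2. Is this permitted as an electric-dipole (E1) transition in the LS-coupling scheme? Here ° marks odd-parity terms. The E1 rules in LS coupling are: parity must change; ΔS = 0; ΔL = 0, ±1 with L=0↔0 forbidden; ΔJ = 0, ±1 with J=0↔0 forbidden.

ΔS = 0: S: 2 → 1 — fails.
ΔJ = 0, ±1 (not J=0↔0): J: 3 → 2, ΔJ = -1 — ok.
Parity must change: odd → odd — fails.
ΔL = 0, ±1 (not L=0↔0): L: 5 → 2, ΔL = -3 — fails.
Rule(s) violated: parity, ΔS, ΔL.

forbidden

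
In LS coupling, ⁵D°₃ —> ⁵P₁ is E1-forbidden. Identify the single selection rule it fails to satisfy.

the ΔJ = 0, ±1 rule

Initial level: S=2, L=2, J=3, parity odd. Final level: S=2, L=1, J=1, parity even.
Parity must change: odd → even — passes.
ΔS = 0: S: 2 → 2 — passes.
ΔL = 0, ±1 (not L=0↔0): L: 2 → 1, ΔL = -1 — passes.
ΔJ = 0, ±1 (not J=0↔0): J: 3 → 1, ΔJ = -2 — fails.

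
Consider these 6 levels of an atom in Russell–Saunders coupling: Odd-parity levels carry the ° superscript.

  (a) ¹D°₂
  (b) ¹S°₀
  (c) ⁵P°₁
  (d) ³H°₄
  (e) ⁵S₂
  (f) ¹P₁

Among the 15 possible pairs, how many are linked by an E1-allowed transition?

3

(a)–(b): forbidden (parity, ΔL, ΔJ).
(a)–(c): forbidden (parity, ΔS).
(a)–(d): forbidden (parity, ΔS, ΔL, ΔJ).
(a)–(e): forbidden (ΔS, ΔL).
(a)–(f): allowed.
(b)–(c): forbidden (parity, ΔS).
(b)–(d): forbidden (parity, ΔS, ΔL, ΔJ).
(b)–(e): forbidden (ΔS, ΔL, ΔJ).
(b)–(f): allowed.
(c)–(d): forbidden (parity, ΔS, ΔL, ΔJ).
(c)–(e): allowed.
(c)–(f): forbidden (ΔS).
(d)–(e): forbidden (ΔS, ΔL, ΔJ).
(d)–(f): forbidden (ΔS, ΔL, ΔJ).
(e)–(f): forbidden (parity, ΔS).
Allowed pairs: 3 of 15.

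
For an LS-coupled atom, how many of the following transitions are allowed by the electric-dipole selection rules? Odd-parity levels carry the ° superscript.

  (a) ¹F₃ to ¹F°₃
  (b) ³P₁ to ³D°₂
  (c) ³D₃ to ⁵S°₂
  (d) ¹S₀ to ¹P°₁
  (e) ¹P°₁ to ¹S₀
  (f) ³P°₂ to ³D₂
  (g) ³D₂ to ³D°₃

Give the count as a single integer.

6

(a) allowed
(b) allowed
(c) forbidden (ΔS, ΔL fail)
(d) allowed
(e) allowed
(f) allowed
(g) allowed
Total allowed: 6 of 7.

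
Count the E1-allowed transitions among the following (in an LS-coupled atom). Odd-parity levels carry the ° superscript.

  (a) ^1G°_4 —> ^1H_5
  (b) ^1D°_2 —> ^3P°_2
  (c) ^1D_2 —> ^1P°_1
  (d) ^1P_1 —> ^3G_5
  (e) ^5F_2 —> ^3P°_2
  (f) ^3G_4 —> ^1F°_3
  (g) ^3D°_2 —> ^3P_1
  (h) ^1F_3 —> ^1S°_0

3

(a) allowed
(b) forbidden (parity, ΔS fail)
(c) allowed
(d) forbidden (parity, ΔS, ΔL, ΔJ fail)
(e) forbidden (ΔS, ΔL fail)
(f) forbidden (ΔS fails)
(g) allowed
(h) forbidden (ΔL, ΔJ fail)
Total allowed: 3 of 8.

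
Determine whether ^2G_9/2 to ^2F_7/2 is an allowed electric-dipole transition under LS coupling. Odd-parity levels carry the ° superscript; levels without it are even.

Parity must change: even → even — violated.
ΔJ = 0, ±1 (not J=0↔0): J: 9/2 → 7/2, ΔJ = -1 — satisfied.
ΔL = 0, ±1 (not L=0↔0): L: 4 → 3, ΔL = -1 — satisfied.
ΔS = 0: S: 1/2 → 1/2 — satisfied.
Rule(s) violated: parity.

forbidden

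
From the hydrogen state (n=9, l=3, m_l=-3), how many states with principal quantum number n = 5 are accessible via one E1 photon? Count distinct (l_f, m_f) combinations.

4

E1 requires Δl = ±1, so l_f ∈ {2, 4}; with 0 ≤ l_f ≤ n_f−1 = 4, the allowed l_f values are {2, 4}.
For l_f = 2: m_f ∈ {m_i−1, m_i, m_i+1} ∩ [−2, 2] = {-2} → 1 state.
For l_f = 4: m_f ∈ {m_i−1, m_i, m_i+1} ∩ [−4, 4] = {-4, -3, -2} → 3 states.
Total: 4.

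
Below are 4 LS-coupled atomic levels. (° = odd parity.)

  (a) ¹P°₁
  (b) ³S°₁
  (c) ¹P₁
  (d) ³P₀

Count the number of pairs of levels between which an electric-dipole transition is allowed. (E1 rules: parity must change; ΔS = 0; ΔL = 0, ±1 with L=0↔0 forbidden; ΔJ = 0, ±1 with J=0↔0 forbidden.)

(a)–(b): forbidden (parity, ΔS).
(a)–(c): allowed.
(a)–(d): forbidden (ΔS).
(b)–(c): forbidden (ΔS).
(b)–(d): allowed.
(c)–(d): forbidden (parity, ΔS).
Allowed pairs: 2 of 6.

2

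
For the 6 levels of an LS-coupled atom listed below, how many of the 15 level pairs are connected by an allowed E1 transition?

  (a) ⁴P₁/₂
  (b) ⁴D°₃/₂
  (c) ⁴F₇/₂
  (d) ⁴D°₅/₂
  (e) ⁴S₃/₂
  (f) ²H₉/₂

(a)–(b): allowed.
(a)–(c): forbidden (parity, ΔL, ΔJ).
(a)–(d): forbidden (ΔJ).
(a)–(e): forbidden (parity).
(a)–(f): forbidden (parity, ΔS, ΔL, ΔJ).
(b)–(c): forbidden (ΔJ).
(b)–(d): forbidden (parity).
(b)–(e): forbidden (ΔL).
(b)–(f): forbidden (ΔS, ΔL, ΔJ).
(c)–(d): allowed.
(c)–(e): forbidden (parity, ΔL, ΔJ).
(c)–(f): forbidden (parity, ΔS, ΔL).
(d)–(e): forbidden (ΔL).
(d)–(f): forbidden (ΔS, ΔL, ΔJ).
(e)–(f): forbidden (parity, ΔS, ΔL, ΔJ).
Allowed pairs: 2 of 15.

2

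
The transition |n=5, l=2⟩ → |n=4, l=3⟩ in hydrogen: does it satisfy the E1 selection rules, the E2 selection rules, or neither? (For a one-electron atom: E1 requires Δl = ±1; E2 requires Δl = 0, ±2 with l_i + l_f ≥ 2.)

E1

Δl = 3 − 2 = +1; l_i + l_f = 5.
E1 (Δl = ±1): satisfied.
E2 (Δl = 0,±2, l_i+l_f ≥ 2): not satisfied.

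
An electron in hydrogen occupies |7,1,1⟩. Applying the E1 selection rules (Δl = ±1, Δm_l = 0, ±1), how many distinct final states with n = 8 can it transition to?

E1 requires Δl = ±1, so l_f ∈ {0, 2}; with 0 ≤ l_f ≤ n_f−1 = 7, the allowed l_f values are {0, 2}.
For l_f = 0: m_f ∈ {m_i−1, m_i, m_i+1} ∩ [−0, 0] = {0} → 1 state.
For l_f = 2: m_f ∈ {m_i−1, m_i, m_i+1} ∩ [−2, 2] = {0, 1, 2} → 3 states.
Total: 4.

4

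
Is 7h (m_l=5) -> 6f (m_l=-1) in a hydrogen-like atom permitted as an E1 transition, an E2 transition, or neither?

neither

Δl = 3 − 5 = -2; l_i + l_f = 8.
Δm_l = -6.
E1 (Δl = ±1, |Δm_l| ≤ 1): not satisfied.
E2 (Δl = 0,±2, l_i+l_f ≥ 2, |Δm_l| ≤ 2): not satisfied.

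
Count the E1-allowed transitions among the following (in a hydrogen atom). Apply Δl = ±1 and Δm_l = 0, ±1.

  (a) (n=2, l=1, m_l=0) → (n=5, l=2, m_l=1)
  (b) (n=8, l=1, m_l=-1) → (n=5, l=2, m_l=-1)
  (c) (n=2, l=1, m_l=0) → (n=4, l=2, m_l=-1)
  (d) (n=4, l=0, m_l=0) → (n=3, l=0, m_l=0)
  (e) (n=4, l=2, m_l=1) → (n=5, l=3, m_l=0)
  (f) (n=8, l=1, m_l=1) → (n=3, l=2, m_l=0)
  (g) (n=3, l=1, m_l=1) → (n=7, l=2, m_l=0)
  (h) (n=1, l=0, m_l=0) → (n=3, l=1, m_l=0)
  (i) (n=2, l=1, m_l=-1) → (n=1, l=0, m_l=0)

8

(a) allowed
(b) allowed
(c) allowed
(d) forbidden — Δl = +0 (E1 requires Δl = ±1)
(e) allowed
(f) allowed
(g) allowed
(h) allowed
(i) allowed
Total allowed: 8 of 9.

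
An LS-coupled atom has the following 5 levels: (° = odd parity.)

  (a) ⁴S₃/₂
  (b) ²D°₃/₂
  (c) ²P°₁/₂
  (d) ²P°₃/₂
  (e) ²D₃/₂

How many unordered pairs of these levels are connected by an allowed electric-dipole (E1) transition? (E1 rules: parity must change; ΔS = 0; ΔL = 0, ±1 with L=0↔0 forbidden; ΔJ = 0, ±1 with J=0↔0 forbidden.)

(a)–(b): forbidden (ΔS, ΔL).
(a)–(c): forbidden (ΔS).
(a)–(d): forbidden (ΔS).
(a)–(e): forbidden (parity, ΔS, ΔL).
(b)–(c): forbidden (parity).
(b)–(d): forbidden (parity).
(b)–(e): allowed.
(c)–(d): forbidden (parity).
(c)–(e): allowed.
(d)–(e): allowed.
Allowed pairs: 3 of 10.

3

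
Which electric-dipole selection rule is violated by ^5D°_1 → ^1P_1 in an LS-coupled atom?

ΔS = 0: S: 2 → 0 — fails.
Parity must change: odd → even — passes.
ΔJ = 0, ±1 (not J=0↔0): J: 1 → 1, ΔJ = +0 — passes.
ΔL = 0, ±1 (not L=0↔0): L: 2 → 1, ΔL = -1 — passes.

the ΔS = 0 rule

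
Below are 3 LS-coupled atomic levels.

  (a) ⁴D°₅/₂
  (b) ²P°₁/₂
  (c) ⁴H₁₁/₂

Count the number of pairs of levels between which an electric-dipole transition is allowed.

(a)–(b): forbidden (parity, ΔS, ΔJ).
(a)–(c): forbidden (ΔL, ΔJ).
(b)–(c): forbidden (ΔS, ΔL, ΔJ).
Allowed pairs: 0 of 3.

0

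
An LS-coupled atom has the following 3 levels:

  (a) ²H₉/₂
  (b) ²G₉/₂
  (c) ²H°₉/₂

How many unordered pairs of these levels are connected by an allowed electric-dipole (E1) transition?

2

(a)–(b): forbidden (parity).
(a)–(c): allowed.
(b)–(c): allowed.
Allowed pairs: 2 of 3.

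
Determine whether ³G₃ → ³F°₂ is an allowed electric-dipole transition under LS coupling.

allowed

Initial level: S=1, L=4, J=3, parity even. Final level: S=1, L=3, J=2, parity odd.
ΔS = 0: S: 1 → 1 — ✓.
ΔJ = 0, ±1 (not J=0↔0): J: 3 → 2, ΔJ = -1 — ✓.
Parity must change: even → odd — ✓.
ΔL = 0, ±1 (not L=0↔0): L: 4 → 3, ΔL = -1 — ✓.
All four E1 rules are satisfied.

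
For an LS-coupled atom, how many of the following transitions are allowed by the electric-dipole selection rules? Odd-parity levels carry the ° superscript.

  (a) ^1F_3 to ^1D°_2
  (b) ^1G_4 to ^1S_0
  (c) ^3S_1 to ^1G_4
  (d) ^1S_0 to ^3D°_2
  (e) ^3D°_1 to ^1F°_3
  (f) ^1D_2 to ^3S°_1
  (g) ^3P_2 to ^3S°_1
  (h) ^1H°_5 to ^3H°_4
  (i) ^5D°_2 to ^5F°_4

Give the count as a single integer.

(a) allowed
(b) forbidden (parity, ΔL, ΔJ fail)
(c) forbidden (parity, ΔS, ΔL, ΔJ fail)
(d) forbidden (ΔS, ΔL, ΔJ fail)
(e) forbidden (parity, ΔS, ΔJ fail)
(f) forbidden (ΔS, ΔL fail)
(g) allowed
(h) forbidden (parity, ΔS fail)
(i) forbidden (parity, ΔJ fail)
Total allowed: 2 of 9.

2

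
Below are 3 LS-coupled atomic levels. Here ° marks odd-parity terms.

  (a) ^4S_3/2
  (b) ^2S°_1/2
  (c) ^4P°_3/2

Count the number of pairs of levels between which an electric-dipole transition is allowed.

(a)–(b): forbidden (ΔS, ΔL).
(a)–(c): allowed.
(b)–(c): forbidden (parity, ΔS).
Allowed pairs: 1 of 3.

1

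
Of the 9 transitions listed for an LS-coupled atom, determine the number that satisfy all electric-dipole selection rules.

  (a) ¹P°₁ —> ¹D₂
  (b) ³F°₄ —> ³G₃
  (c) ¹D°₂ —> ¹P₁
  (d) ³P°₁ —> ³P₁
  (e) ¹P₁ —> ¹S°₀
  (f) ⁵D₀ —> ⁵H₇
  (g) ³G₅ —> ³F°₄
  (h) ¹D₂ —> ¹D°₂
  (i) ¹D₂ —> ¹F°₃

8

(a) allowed
(b) allowed
(c) allowed
(d) allowed
(e) allowed
(f) forbidden (parity, ΔL, ΔJ fail)
(g) allowed
(h) allowed
(i) allowed
Total allowed: 8 of 9.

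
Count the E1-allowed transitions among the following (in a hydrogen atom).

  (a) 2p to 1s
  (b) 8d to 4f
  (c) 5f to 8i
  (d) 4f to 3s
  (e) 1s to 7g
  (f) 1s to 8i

(a) allowed
(b) allowed
(c) forbidden — Δl = +3 (E1 requires Δl = ±1)
(d) forbidden — Δl = -3 (E1 requires Δl = ±1)
(e) forbidden — Δl = +4 (E1 requires Δl = ±1)
(f) forbidden — Δl = +6 (E1 requires Δl = ±1)
Total allowed: 2 of 6.

2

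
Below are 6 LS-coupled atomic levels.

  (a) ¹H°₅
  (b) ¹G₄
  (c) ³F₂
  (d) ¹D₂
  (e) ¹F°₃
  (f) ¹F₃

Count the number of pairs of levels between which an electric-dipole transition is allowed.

4

(a)–(b): allowed.
(a)–(c): forbidden (ΔS, ΔL, ΔJ).
(a)–(d): forbidden (ΔL, ΔJ).
(a)–(e): forbidden (parity, ΔL, ΔJ).
(a)–(f): forbidden (ΔL, ΔJ).
(b)–(c): forbidden (parity, ΔS, ΔJ).
(b)–(d): forbidden (parity, ΔL, ΔJ).
(b)–(e): allowed.
(b)–(f): forbidden (parity).
(c)–(d): forbidden (parity, ΔS).
(c)–(e): forbidden (ΔS).
(c)–(f): forbidden (parity, ΔS).
(d)–(e): allowed.
(d)–(f): forbidden (parity).
(e)–(f): allowed.
Allowed pairs: 4 of 15.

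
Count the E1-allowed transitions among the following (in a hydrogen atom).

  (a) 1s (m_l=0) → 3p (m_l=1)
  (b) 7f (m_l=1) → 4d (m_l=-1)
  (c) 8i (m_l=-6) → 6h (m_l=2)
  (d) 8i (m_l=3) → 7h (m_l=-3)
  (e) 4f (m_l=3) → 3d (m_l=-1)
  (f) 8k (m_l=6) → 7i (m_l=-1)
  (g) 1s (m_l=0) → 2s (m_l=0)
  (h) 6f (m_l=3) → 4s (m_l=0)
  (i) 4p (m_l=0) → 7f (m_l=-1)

1

(a) allowed
(b) forbidden — Δm_l = -2 (E1 requires Δm_l = 0, ±1)
(c) forbidden — Δm_l = +8 (E1 requires Δm_l = 0, ±1)
(d) forbidden — Δm_l = -6 (E1 requires Δm_l = 0, ±1)
(e) forbidden — Δm_l = -4 (E1 requires Δm_l = 0, ±1)
(f) forbidden — Δm_l = -7 (E1 requires Δm_l = 0, ±1)
(g) forbidden — Δl = +0 (E1 requires Δl = ±1)
(h) forbidden — Δl = -3 (E1 requires Δl = ±1); Δm_l = -3 (E1 requires Δm_l = 0, ±1)
(i) forbidden — Δl = +2 (E1 requires Δl = ±1)
Total allowed: 1 of 9.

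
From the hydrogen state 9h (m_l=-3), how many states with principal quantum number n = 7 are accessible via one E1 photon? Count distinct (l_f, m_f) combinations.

6

E1 requires Δl = ±1, so l_f ∈ {4, 6}; with 0 ≤ l_f ≤ n_f−1 = 6, the allowed l_f values are {4, 6}.
For l_f = 4: m_f ∈ {m_i−1, m_i, m_i+1} ∩ [−4, 4] = {-4, -3, -2} → 3 states.
For l_f = 6: m_f ∈ {m_i−1, m_i, m_i+1} ∩ [−6, 6] = {-4, -3, -2} → 3 states.
Total: 6.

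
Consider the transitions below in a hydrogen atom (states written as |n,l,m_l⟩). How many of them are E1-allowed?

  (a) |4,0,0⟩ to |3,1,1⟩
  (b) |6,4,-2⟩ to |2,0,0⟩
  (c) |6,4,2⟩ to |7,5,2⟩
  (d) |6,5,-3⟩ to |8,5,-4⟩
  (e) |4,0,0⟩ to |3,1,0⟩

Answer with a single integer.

3

(a) allowed
(b) forbidden — Δl = -4 (E1 requires Δl = ±1); Δm_l = +2 (E1 requires Δm_l = 0, ±1)
(c) allowed
(d) forbidden — Δl = +0 (E1 requires Δl = ±1)
(e) allowed
Total allowed: 3 of 5.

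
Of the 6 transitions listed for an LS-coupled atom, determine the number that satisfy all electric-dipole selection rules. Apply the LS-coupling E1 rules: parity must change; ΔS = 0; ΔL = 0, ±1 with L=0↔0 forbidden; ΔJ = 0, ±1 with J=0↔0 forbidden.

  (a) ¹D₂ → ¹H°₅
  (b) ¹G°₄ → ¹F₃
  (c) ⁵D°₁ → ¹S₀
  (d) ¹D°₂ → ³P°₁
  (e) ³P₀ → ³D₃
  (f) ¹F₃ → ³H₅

(a) forbidden (ΔL, ΔJ fail)
(b) allowed
(c) forbidden (ΔS, ΔL fail)
(d) forbidden (parity, ΔS fail)
(e) forbidden (parity, ΔJ fail)
(f) forbidden (parity, ΔS, ΔL, ΔJ fail)
Total allowed: 1 of 6.

1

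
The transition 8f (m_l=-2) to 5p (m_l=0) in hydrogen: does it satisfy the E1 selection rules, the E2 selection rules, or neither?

Δl = 1 − 3 = -2; l_i + l_f = 4.
Δm_l = +2.
E1 (Δl = ±1, |Δm_l| ≤ 1): not satisfied.
E2 (Δl = 0,±2, l_i+l_f ≥ 2, |Δm_l| ≤ 2): satisfied.

E2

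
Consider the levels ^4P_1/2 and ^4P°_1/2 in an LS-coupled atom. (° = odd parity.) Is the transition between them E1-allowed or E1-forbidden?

ΔS = 0: S: 3/2 → 3/2 — ✓.
ΔL = 0, ±1 (not L=0↔0): L: 1 → 1, ΔL = +0 — ✓.
ΔJ = 0, ±1 (not J=0↔0): J: 1/2 → 1/2, ΔJ = +0 — ✓.
Parity must change: even → odd — ✓.
All four E1 rules are satisfied.

allowed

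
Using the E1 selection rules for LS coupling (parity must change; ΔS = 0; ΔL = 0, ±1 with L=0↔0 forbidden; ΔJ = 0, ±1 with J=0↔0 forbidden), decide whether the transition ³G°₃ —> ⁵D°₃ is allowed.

forbidden

Parity must change: odd → odd — fails.
ΔL = 0, ±1 (not L=0↔0): L: 4 → 2, ΔL = -2 — fails.
ΔS = 0: S: 1 → 2 — fails.
ΔJ = 0, ±1 (not J=0↔0): J: 3 → 3, ΔJ = +0 — ok.
Rule(s) violated: parity, ΔS, ΔL.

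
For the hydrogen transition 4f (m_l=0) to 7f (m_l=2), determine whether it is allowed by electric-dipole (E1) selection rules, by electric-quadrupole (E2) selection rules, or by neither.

Δl = 3 − 3 = +0; l_i + l_f = 6.
Δm_l = +2.
E1 (Δl = ±1, |Δm_l| ≤ 1): not satisfied.
E2 (Δl = 0,±2, l_i+l_f ≥ 2, |Δm_l| ≤ 2): satisfied.

E2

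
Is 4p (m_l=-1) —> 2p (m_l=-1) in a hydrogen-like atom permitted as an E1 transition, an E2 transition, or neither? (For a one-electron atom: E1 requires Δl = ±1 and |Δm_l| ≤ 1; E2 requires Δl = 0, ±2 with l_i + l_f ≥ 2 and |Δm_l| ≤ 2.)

E2

Δl = 1 − 1 = +0; l_i + l_f = 2.
Δm_l = +0.
E1 (Δl = ±1, |Δm_l| ≤ 1): not satisfied.
E2 (Δl = 0,±2, l_i+l_f ≥ 2, |Δm_l| ≤ 2): satisfied.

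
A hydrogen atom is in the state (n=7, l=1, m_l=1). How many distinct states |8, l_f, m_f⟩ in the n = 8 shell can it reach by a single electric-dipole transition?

4

E1 requires Δl = ±1, so l_f ∈ {0, 2}; with 0 ≤ l_f ≤ n_f−1 = 7, the allowed l_f values are {0, 2}.
For l_f = 0: m_f ∈ {m_i−1, m_i, m_i+1} ∩ [−0, 0] = {0} → 1 state.
For l_f = 2: m_f ∈ {m_i−1, m_i, m_i+1} ∩ [−2, 2] = {0, 1, 2} → 3 states.
Total: 4.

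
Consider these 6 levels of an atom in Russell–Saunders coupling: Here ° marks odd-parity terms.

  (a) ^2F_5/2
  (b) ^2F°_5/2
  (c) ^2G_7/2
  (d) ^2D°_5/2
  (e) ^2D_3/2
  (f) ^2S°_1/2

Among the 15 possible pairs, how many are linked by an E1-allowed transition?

5

(a)–(b): allowed.
(a)–(c): forbidden (parity).
(a)–(d): allowed.
(a)–(e): forbidden (parity).
(a)–(f): forbidden (ΔL, ΔJ).
(b)–(c): allowed.
(b)–(d): forbidden (parity).
(b)–(e): allowed.
(b)–(f): forbidden (parity, ΔL, ΔJ).
(c)–(d): forbidden (ΔL).
(c)–(e): forbidden (parity, ΔL, ΔJ).
(c)–(f): forbidden (ΔL, ΔJ).
(d)–(e): allowed.
(d)–(f): forbidden (parity, ΔL, ΔJ).
(e)–(f): forbidden (ΔL).
Allowed pairs: 5 of 15.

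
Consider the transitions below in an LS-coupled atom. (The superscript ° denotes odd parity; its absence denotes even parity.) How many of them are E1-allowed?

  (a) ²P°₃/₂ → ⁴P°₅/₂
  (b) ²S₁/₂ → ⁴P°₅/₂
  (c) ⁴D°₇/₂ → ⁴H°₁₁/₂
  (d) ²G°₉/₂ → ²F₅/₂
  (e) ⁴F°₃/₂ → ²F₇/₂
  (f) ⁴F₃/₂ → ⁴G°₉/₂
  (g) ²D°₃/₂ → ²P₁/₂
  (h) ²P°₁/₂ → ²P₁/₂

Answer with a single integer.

(a) forbidden (parity, ΔS fail)
(b) forbidden (ΔS, ΔJ fail)
(c) forbidden (parity, ΔL, ΔJ fail)
(d) forbidden (ΔJ fails)
(e) forbidden (ΔS, ΔJ fail)
(f) forbidden (ΔJ fails)
(g) allowed
(h) allowed
Total allowed: 2 of 8.

2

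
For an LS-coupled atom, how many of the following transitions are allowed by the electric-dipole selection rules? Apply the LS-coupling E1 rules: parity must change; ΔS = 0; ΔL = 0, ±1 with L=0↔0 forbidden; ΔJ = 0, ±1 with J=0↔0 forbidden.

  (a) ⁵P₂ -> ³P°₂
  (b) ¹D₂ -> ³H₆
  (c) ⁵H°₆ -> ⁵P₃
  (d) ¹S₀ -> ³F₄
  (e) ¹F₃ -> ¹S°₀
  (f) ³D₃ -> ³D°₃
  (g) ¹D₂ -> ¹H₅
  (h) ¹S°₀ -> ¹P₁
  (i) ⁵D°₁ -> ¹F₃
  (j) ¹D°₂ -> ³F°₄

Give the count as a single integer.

2

(a) forbidden (ΔS fails)
(b) forbidden (parity, ΔS, ΔL, ΔJ fail)
(c) forbidden (ΔL, ΔJ fail)
(d) forbidden (parity, ΔS, ΔL, ΔJ fail)
(e) forbidden (ΔL, ΔJ fail)
(f) allowed
(g) forbidden (parity, ΔL, ΔJ fail)
(h) allowed
(i) forbidden (ΔS, ΔJ fail)
(j) forbidden (parity, ΔS, ΔJ fail)
Total allowed: 2 of 10.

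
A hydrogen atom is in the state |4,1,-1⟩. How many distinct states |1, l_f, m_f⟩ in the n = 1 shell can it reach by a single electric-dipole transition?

E1 requires Δl = ±1, so l_f ∈ {0, 2}; with 0 ≤ l_f ≤ n_f−1 = 0, the allowed l_f values are {0}.
For l_f = 0: m_f ∈ {m_i−1, m_i, m_i+1} ∩ [−0, 0] = {0} → 1 state.
Total: 1.

1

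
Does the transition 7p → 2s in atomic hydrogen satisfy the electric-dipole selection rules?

Δl = 0 − 1 = -1; the E1 rule Δl = ±1 is ✓.
All E1 selection rules are satisfied.

allowed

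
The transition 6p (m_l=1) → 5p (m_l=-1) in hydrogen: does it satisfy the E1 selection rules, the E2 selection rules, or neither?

E2

Δl = 1 − 1 = +0; l_i + l_f = 2.
Δm_l = -2.
E1 (Δl = ±1, |Δm_l| ≤ 1): not satisfied.
E2 (Δl = 0,±2, l_i+l_f ≥ 2, |Δm_l| ≤ 2): satisfied.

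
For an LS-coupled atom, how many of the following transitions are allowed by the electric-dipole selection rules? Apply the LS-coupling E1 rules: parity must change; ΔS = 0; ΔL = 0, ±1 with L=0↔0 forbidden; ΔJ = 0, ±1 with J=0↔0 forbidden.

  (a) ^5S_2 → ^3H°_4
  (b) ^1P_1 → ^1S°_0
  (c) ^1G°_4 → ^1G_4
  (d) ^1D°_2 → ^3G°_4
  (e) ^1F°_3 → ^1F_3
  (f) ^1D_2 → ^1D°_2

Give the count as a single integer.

(a) forbidden (ΔS, ΔL, ΔJ fail)
(b) allowed
(c) allowed
(d) forbidden (parity, ΔS, ΔL, ΔJ fail)
(e) allowed
(f) allowed
Total allowed: 4 of 6.

4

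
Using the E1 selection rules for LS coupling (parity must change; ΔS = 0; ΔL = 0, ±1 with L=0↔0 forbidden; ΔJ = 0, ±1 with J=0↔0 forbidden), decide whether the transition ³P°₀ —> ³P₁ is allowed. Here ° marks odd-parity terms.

allowed

Reading off the term symbols: S 1→1, L 1→1, J 0→1, parity odd→even.
Parity must change: odd → even — passes.
ΔS = 0: S: 1 → 1 — passes.
ΔL = 0, ±1 (not L=0↔0): L: 1 → 1, ΔL = +0 — passes.
ΔJ = 0, ±1 (not J=0↔0): J: 0 → 1, ΔJ = +1 — passes.
All four E1 rules are satisfied.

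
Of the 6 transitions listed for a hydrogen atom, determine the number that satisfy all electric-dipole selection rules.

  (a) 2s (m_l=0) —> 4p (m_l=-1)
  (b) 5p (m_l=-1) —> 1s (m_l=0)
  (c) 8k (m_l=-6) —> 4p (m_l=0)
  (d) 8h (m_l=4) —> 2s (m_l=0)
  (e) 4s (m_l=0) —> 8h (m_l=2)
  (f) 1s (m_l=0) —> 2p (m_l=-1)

(a) allowed
(b) allowed
(c) forbidden — Δl = -6 (E1 requires Δl = ±1); Δm_l = +6 (E1 requires Δm_l = 0, ±1)
(d) forbidden — Δl = -5 (E1 requires Δl = ±1); Δm_l = -4 (E1 requires Δm_l = 0, ±1)
(e) forbidden — Δl = +5 (E1 requires Δl = ±1); Δm_l = +2 (E1 requires Δm_l = 0, ±1)
(f) allowed
Total allowed: 3 of 6.

3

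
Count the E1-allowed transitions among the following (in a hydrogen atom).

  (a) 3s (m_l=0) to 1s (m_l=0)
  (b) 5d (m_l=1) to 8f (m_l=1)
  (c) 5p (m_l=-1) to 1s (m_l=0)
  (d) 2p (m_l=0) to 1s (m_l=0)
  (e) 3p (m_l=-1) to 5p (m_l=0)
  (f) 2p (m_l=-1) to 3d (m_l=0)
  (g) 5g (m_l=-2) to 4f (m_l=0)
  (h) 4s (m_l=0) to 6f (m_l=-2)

4

(a) forbidden — Δl = +0 (E1 requires Δl = ±1)
(b) allowed
(c) allowed
(d) allowed
(e) forbidden — Δl = +0 (E1 requires Δl = ±1)
(f) allowed
(g) forbidden — Δm_l = +2 (E1 requires Δm_l = 0, ±1)
(h) forbidden — Δl = +3 (E1 requires Δl = ±1); Δm_l = -2 (E1 requires Δm_l = 0, ±1)
Total allowed: 4 of 8.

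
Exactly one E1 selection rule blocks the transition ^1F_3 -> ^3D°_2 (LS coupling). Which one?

ΔS = 0: S: 0 → 1 — fails.
ΔJ = 0, ±1 (not J=0↔0): J: 3 → 2, ΔJ = -1 — passes.
Parity must change: even → odd — passes.
ΔL = 0, ±1 (not L=0↔0): L: 3 → 2, ΔL = -1 — passes.

the ΔS = 0 rule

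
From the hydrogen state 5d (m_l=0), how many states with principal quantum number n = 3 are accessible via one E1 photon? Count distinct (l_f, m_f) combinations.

E1 requires Δl = ±1, so l_f ∈ {1, 3}; with 0 ≤ l_f ≤ n_f−1 = 2, the allowed l_f values are {1}.
For l_f = 1: m_f ∈ {m_i−1, m_i, m_i+1} ∩ [−1, 1] = {-1, 0, 1} → 3 states.
Total: 3.

3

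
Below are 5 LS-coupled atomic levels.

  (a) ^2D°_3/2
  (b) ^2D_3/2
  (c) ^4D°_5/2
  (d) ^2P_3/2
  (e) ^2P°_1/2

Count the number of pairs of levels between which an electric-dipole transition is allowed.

4

(a)–(b): allowed.
(a)–(c): forbidden (parity, ΔS).
(a)–(d): allowed.
(a)–(e): forbidden (parity).
(b)–(c): forbidden (ΔS).
(b)–(d): forbidden (parity).
(b)–(e): allowed.
(c)–(d): forbidden (ΔS).
(c)–(e): forbidden (parity, ΔS, ΔJ).
(d)–(e): allowed.
Allowed pairs: 4 of 10.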